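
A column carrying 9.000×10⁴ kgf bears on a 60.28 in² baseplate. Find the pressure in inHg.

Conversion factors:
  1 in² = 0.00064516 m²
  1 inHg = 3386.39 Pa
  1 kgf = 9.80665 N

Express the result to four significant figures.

9.000×10⁴ kgf × 9.80665 → 882598 N
60.28 in² × 0.00064516 → 0.0388902 m²
P = F / A = 882598 N / 0.0388902 m² = 2.26946×10⁷ Pa
2.26946×10⁷ Pa ÷ (3386.39 Pa/inHg) = 6701.71 inHg

6702 inHg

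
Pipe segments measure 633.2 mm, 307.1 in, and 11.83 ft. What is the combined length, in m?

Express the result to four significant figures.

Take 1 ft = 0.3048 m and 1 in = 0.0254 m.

633.2 mm × 0.001 → 0.6332 m
307.1 in × 0.0254 → 7.80034 m
11.83 ft × 0.3048 → 3.60578 m
Total: 0.6332 + 7.80034 + 3.60578 = 12.0393 m

12.04 m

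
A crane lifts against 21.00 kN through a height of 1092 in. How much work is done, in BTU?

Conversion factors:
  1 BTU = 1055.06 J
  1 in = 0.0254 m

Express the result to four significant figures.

552.1 BTU

21.00 kN × 1000 → 21000 N
1092 in × 0.0254 → 27.7368 m
W = F × d = 21000 N × 27.7368 m = 582473 J
582473 J ÷ (1055.06 J/BTU) = 552.076 BTU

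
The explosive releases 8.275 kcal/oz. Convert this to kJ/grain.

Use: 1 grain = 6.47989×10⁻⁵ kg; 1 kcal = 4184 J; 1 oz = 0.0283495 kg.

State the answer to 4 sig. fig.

0.07914 kJ/grain

8.275 kcal/oz × 4184 J/kcal ÷ 0.0283495 kg/oz = 1.22128×10⁶ J/kg
1.22128×10⁶ J/kg ÷ 1000 J/kJ × 6.47989×10⁻⁵ kg/grain = 0.0791376 kJ/grain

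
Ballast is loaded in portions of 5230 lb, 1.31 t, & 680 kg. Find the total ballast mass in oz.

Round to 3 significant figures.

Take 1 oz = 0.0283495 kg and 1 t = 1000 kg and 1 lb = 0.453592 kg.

5230 lb × 0.453592 = 2372.29 kg
1.31 t × 1000 = 1310 kg
680 kg (already kg)
Total: 2372.29 + 1310 + 680 = 4362.29 kg
In oz: 4362.29 / 0.0283495 = 153875 oz

1.54×10⁵ oz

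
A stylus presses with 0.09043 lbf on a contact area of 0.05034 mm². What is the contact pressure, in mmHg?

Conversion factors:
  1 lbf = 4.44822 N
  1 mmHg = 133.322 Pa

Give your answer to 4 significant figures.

0.09043 lbf × 4.44822 = 0.402253 N
0.05034 mm² × 10⁻⁶ = 5.034×10⁻⁸ m²
P = F / A = 0.402253 N / 5.034×10⁻⁸ m² = 7.99072×10⁶ Pa
7.99072×10⁶ Pa ÷ (133.322 Pa/mmHg) = 59935.5 mmHg

5.994×10⁴ mmHg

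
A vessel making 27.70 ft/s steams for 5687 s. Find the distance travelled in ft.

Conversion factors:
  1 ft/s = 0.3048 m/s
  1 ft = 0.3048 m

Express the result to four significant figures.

27.70 ft/s × 0.3048 = 8.44296 m/s
d = v × t = 8.44296 m/s × 5687 s = 48015.1 m
48015.1 m ÷ (0.3048 m/ft) = 157530 ft

1.575×10⁵ ft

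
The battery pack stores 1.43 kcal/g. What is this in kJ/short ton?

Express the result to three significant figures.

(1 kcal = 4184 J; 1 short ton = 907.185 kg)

1.43 kcal/g × 4184 J/kcal ÷ 0.001 kg/g = 5.98312×10⁶ J/kg
5.98312×10⁶ J/kg ÷ 1000 J/kJ × 907.185 kg/short ton = 5.4278×10⁶ kJ/short ton

5.43×10⁶ kJ/short ton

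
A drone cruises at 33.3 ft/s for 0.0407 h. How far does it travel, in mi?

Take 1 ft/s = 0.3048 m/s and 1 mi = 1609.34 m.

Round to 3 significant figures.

0.924 mi

33.3 ft/s × 0.3048 = 10.1498 m/s
0.0407 h × 3600 = 146.52 s
d = v × t = 10.1498 m/s × 146.52 s = 1487.15 m
1487.15 m ÷ (1609.34 m/mi) = 0.924074 mi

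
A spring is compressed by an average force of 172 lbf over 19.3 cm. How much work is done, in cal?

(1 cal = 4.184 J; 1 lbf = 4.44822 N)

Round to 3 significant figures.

172 lbf × 4.44822 = 765.094 N
19.3 cm × 0.01 = 0.193 m
W = F × d = 765.094 N × 0.193 m = 147.663 J
147.663 J ÷ (4.184 J/cal) = 35.2923 cal

35.3 cal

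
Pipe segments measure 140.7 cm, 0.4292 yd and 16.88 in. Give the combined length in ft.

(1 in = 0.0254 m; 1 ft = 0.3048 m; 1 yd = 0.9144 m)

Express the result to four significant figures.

7.310 ft

140.7 cm × 0.01 = 1.407 m
0.4292 yd × 0.9144 = 0.39246 m
16.88 in × 0.0254 = 0.428752 m
Combined: 1.407 + 0.39246 + 0.428752 = 2.22821 m
In ft: 2.22821 / 0.3048 = 7.3104 ft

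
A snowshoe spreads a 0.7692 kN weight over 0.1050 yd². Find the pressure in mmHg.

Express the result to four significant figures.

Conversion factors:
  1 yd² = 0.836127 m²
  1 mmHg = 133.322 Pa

65.72 mmHg

0.7692 kN × 1000 = 769.2 N
0.1050 yd² × 0.836127 = 0.0877933 m²
P = F / A = 769.2 N / 0.0877933 m² = 8761.49 Pa
8761.49 Pa ÷ (133.322 Pa/mmHg) = 65.7168 mmHg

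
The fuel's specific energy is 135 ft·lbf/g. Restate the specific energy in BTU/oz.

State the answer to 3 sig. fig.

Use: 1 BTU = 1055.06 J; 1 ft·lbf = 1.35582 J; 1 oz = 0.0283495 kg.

135 ft·lbf/g × 1.35582 J/ft·lbf ÷ 0.001 kg/g = 183036 J/kg
183036 J/kg ÷ 1055.06 J/BTU × 0.0283495 kg/oz = 4.91818 BTU/oz

4.92 BTU/oz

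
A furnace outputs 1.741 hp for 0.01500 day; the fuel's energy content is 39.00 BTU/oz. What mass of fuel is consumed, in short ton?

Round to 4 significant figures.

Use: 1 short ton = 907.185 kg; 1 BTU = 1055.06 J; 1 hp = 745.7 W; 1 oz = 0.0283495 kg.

0.001278 short ton

1.741 hp → 1298.26 W
0.01500 day → 1296 s
E = P × t = 1298.26 × 1296 = 1.68254×10⁶ J
39.00 BTU/oz → 1.45143×10⁶ J/kg
m = E / e_s = 1.68254×10⁶ / 1.45143×10⁶ = 1.15923 kg
In short ton: 1.15923 / 907.185 = 0.00127783 short ton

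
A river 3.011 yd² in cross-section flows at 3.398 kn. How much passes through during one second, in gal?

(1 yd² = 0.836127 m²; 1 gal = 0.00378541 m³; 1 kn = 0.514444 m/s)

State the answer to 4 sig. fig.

1163 gal

3.398 kn × 0.514444 → 1.74808 m/s
3.011 yd² × 0.836127 → 2.51758 m²
V = v × A × t = 1.74808 m/s × 2.51758 m² × 1 s = 4.40093 m³
4.40093 m³ ÷ (0.00378541 m³/gal) = 1162.6 gal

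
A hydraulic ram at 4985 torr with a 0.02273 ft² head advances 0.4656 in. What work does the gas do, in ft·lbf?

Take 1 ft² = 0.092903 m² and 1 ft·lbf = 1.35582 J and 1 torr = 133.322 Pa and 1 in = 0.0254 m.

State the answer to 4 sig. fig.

12.24 ft·lbf

4985 torr → 664610 Pa
0.02273 ft² → 0.00211169 m²
F = P × A = 664610 × 0.00211169 = 1403.45 N
0.4656 in → 0.0118262 m
W = F × d = 1403.45 × 0.0118262 = 16.5975 J
In ft·lbf: 16.5975 / 1.35582 = 12.2417 ft·lbf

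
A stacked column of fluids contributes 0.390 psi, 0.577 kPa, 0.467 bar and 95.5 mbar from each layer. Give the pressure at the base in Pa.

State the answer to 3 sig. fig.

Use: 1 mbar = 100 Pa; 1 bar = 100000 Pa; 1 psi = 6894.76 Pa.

0.390 psi × 6894.76 → 2688.96 Pa
0.577 kPa × 1000 → 577 Pa
0.467 bar × 100000 → 46700 Pa
95.5 mbar × 100 → 9550 Pa
Combined: 2688.96 + 577 + 46700 + 9550 = 59516 Pa

5.95×10⁴ Pa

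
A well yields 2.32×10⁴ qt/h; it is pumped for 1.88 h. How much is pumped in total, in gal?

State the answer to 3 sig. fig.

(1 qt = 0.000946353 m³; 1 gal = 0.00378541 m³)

2.32×10⁴ qt/h → 0.00609872 m³/s
1.88 h → 6768 s
V = Q × t = 0.00609872 × 6768 = 41.2761 m³
In gal: 41.2761 / 0.00378541 = 10904 gal

1.09×10⁴ gal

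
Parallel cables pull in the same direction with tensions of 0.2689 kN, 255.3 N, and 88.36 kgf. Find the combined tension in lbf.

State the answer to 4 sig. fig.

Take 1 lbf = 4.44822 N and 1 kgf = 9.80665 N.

0.2689 kN × 1000 = 268.9 N
255.3 N (already N)
88.36 kgf × 9.80665 = 866.516 N
Combined: 268.9 + 255.3 + 866.516 = 1390.72 N
In lbf: 1390.72 / 4.44822 = 312.646 lbf

312.6 lbf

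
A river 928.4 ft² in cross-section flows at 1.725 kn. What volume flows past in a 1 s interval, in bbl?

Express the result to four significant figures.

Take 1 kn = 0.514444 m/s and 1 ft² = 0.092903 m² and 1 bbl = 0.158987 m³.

481.4 bbl

1.725 kn × 0.514444 → 0.887416 m/s
928.4 ft² × 0.092903 → 86.2511 m²
V = v × A × t = 0.887416 m/s × 86.2511 m² × 1 s = 76.5406 m³
76.5406 m³ ÷ (0.158987 m³/bbl) = 481.427 bbl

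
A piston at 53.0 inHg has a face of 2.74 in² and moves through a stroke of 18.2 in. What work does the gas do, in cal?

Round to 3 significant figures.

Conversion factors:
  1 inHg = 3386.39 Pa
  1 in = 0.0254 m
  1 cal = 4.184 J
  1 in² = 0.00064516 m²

35.1 cal

53.0 inHg → 179479 Pa
2.74 in² → 0.00176774 m²
F = P × A = 179479 × 0.00176774 = 317.272 N
18.2 in → 0.46228 m
W = F × d = 317.272 × 0.46228 = 146.669 J
In cal: 146.669 / 4.184 = 35.0547 cal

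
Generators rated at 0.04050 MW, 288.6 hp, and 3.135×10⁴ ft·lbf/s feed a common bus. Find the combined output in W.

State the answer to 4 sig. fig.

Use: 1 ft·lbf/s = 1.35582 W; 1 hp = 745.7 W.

2.982×10⁵ W

0.04050 MW × 1000000 = 40500 W
288.6 hp × 745.7 = 215209 W
3.135×10⁴ ft·lbf/s × 1.35582 = 42505 W
Sum: 40500 + 215209 + 42505 = 298214 W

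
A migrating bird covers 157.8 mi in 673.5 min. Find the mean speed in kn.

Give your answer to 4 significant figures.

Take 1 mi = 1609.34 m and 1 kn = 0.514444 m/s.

12.22 kn

157.8 mi × 1609.34 = 253954 m
673.5 min × 60 = 40410 s
v = d / t = 253954 m / 40410 s = 6.28443 m/s
6.28443 m/s ÷ (0.514444 m/s/kn) = 12.216 kn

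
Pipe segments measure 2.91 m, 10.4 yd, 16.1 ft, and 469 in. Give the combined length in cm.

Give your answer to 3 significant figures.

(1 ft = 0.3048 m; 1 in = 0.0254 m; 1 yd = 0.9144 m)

2920 cm

2.91 m (already m)
10.4 yd × 0.9144 = 9.50976 m
16.1 ft × 0.3048 = 4.90728 m
469 in × 0.0254 = 11.9126 m
Sum: 2.91 + 9.50976 + 4.90728 + 11.9126 = 29.2396 m
In cm: 29.2396 / 0.01 = 2923.96 cm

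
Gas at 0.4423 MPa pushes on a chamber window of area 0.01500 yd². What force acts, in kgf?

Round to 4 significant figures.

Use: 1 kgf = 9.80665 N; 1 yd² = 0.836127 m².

0.4423 MPa × 1000000 = 442300 Pa
0.01500 yd² × 0.836127 = 0.0125419 m²
F = P × A = 442300 Pa × 0.0125419 m² = 5547.28 N
5547.28 N ÷ (9.80665 N/kgf) = 565.665 kgf

565.7 kgf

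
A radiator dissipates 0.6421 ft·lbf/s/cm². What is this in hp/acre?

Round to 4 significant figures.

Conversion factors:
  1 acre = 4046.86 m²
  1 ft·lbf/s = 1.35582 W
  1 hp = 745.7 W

0.6421 ft·lbf/s/cm² × 1.35582 W/ft·lbf/s ÷ 0.0001 m²/cm² = 8705.72 W/m²
8705.72 W/m² ÷ 745.7 W/hp × 4046.86 m²/acre = 47245.3 hp/acre

4.725×10⁴ hp/acre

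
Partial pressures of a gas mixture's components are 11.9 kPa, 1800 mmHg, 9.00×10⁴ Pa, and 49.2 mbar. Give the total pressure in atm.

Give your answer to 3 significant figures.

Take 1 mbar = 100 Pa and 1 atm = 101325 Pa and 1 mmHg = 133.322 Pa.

11.9 kPa × 1000 = 11900 Pa
1800 mmHg × 133.322 = 239980 Pa
9.00×10⁴ Pa (already Pa)
49.2 mbar × 100 = 4920 Pa
Sum: 11900 + 239980 + 90000 + 4920 = 346800 Pa
In atm: 346800 / 101325 = 3.42265 atm

3.42 atm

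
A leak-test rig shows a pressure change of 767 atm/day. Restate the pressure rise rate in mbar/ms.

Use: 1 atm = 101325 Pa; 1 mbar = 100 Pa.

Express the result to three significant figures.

0.00899 mbar/ms

767 atm/day × 101325 Pa/atm ÷ 86400 s/day = 899.494 Pa/s
899.494 Pa/s ÷ 100 Pa/mbar × 0.001 s/ms = 0.00899494 mbar/ms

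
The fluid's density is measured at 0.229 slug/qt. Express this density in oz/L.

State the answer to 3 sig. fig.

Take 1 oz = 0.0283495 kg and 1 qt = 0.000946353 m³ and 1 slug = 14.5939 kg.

125 oz/L

0.229 slug/qt × 14.5939 kg/slug ÷ 0.000946353 m³/qt = 3531.46 kg/m³
3531.46 kg/m³ ÷ 0.0283495 kg/oz × 0.001 m³/L = 124.569 oz/L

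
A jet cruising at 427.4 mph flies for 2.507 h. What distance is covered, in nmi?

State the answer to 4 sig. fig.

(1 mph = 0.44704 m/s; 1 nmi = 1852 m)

931.1 nmi

427.4 mph × 0.44704 → 191.065 m/s
2.507 h × 3600 → 9025.2 s
d = v × t = 191.065 m/s × 9025.2 s = 1.7244×10⁶ m
1.7244×10⁶ m ÷ (1852 m/nmi) = 931.102 nmi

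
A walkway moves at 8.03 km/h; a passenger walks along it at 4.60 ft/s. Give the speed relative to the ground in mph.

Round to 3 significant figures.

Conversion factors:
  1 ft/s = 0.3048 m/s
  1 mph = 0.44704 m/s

8.13 mph

8.03 km/h × (1/3.6) = 2.23056 m/s
4.60 ft/s × 0.3048 = 1.40208 m/s
Total: 2.23056 + 1.40208 = 3.63264 m/s
In mph: 3.63264 / 0.44704 = 8.12598 mph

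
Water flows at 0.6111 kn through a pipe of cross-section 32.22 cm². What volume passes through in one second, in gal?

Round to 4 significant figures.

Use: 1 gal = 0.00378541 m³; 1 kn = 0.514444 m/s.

0.6111 kn × 0.514444 = 0.314377 m/s
32.22 cm² × 0.0001 = 0.003222 m²
V = v × A × t = 0.314377 m/s × 0.003222 m² × 1 s = 0.00101292 m³
0.00101292 m³ ÷ (0.00378541 m³/gal) = 0.267585 gal

0.2676 gal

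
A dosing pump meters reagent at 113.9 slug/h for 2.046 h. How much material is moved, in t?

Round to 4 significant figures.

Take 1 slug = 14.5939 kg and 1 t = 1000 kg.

3.401 t

113.9 slug/h → 0.461735 kg/s
2.046 h → 7365.6 s
m = ṁ × t = 0.461735 × 7365.6 = 3400.96 kg
In t: 3400.96 / 1000 = 3.40096 t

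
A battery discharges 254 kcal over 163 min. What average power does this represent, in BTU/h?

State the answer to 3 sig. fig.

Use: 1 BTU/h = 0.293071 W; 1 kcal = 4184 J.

371 BTU/h

254 kcal × 4184 → 1.06274×10⁶ J
163 min × 60 → 9780 s
P = E / t = 1.06274×10⁶ J / 9780 s = 108.665 W
108.665 W ÷ (0.293071 W/BTU/h) = 370.78 BTU/h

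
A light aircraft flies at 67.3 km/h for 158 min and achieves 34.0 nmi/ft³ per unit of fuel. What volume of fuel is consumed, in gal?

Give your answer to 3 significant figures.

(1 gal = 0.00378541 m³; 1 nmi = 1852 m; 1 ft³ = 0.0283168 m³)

67.3 km/h → 18.6944 m/s
158 min → 9480 s
d = v × t = 18.6944 × 9480 = 177223 m
34.0 nmi/ft³ → 2.2237×10⁶ m/m³
V = d / (distance per unit fuel) = 177223 / 2.2237×10⁶ = 0.0796974 m³
In gal: 0.0796974 / 0.00378541 = 21.0538 gal

21.1 gal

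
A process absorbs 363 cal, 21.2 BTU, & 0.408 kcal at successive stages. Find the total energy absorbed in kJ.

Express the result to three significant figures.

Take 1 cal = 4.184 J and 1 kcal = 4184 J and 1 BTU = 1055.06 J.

363 cal × 4.184 → 1518.79 J
21.2 BTU × 1055.06 → 22367.3 J
0.408 kcal × 4184 → 1707.07 J
Sum: 1518.79 + 22367.3 + 1707.07 = 25593.2 J
In kJ: 25593.2 / 1000 = 25.5932 kJ

25.6 kJ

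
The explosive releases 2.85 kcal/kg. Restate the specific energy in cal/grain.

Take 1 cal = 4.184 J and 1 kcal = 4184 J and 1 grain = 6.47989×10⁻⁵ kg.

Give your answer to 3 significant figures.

2.85 kcal/kg × 4184 J/kcal = 11924.4 J/kg
11924.4 J/kg ÷ 4.184 J/cal × 6.47989×10⁻⁵ kg/grain = 0.184677 cal/grain

0.185 cal/grain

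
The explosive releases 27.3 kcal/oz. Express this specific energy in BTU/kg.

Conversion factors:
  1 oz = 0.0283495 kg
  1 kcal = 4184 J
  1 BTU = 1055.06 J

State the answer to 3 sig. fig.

27.3 kcal/oz × 4184 J/kcal ÷ 0.0283495 kg/oz = 4.02911×10⁶ J/kg
4.02911×10⁶ J/kg ÷ 1055.06 J/BTU = 3818.84 BTU/kg

3820 BTU/kg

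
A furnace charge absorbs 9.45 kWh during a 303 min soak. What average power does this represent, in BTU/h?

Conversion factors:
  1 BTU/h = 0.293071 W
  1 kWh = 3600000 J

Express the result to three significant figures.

9.45 kWh × 3600000 = 3.402×10⁷ J
303 min × 60 = 18180 s
P = E / t = 3.402×10⁷ J / 18180 s = 1871.29 W
1871.29 W ÷ (0.293071 W/BTU/h) = 6385.11 BTU/h

6390 BTU/h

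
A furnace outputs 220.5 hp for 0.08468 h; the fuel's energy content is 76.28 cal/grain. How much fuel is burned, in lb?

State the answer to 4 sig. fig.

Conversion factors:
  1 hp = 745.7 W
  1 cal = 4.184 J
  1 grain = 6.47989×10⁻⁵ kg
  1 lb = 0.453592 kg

22.44 lb

220.5 hp → 164427 W
0.08468 h → 304.848 s
E = P × t = 164427 × 304.848 = 5.01252×10⁷ J
76.28 cal/grain → 4.92532×10⁶ J/kg
m = E / e_s = 5.01252×10⁷ / 4.92532×10⁶ = 10.177 kg
In lb: 10.177 / 0.453592 = 22.4365 lb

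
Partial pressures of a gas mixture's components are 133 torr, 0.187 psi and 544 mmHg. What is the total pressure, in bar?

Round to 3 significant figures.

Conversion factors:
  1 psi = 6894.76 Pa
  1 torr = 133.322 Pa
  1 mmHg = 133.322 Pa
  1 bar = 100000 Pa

133 torr × 133.322 = 17731.8 Pa
0.187 psi × 6894.76 = 1289.32 Pa
544 mmHg × 133.322 = 72527.2 Pa
Sum: 17731.8 + 1289.32 + 72527.2 = 91548.3 Pa
In bar: 91548.3 / 100000 = 0.915483 bar

0.915 bar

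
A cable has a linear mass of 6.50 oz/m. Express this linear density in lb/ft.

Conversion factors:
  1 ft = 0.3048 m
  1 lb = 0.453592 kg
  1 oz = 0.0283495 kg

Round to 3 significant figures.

6.50 oz/m × 0.0283495 kg/oz = 0.184272 kg/m
0.184272 kg/m ÷ 0.453592 kg/lb × 0.3048 m/ft = 0.123825 lb/ft

0.124 lb/ft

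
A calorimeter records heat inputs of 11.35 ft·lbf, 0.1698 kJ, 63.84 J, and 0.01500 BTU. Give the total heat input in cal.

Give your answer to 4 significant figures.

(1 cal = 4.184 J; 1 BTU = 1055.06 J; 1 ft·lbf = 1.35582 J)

11.35 ft·lbf × 1.35582 = 15.3886 J
0.1698 kJ × 1000 = 169.8 J
63.84 J (already J)
0.01500 BTU × 1055.06 = 15.8259 J
Total: 15.3886 + 169.8 + 63.84 + 15.8259 = 264.855 J
In cal: 264.855 / 4.184 = 63.3019 cal

63.30 cal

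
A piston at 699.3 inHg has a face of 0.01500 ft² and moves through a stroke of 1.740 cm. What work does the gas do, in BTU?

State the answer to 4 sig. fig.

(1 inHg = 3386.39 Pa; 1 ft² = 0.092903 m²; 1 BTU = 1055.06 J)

0.05442 BTU

699.3 inHg → 2.3681×10⁶ Pa
0.01500 ft² → 0.00139354 m²
F = P × A = 2.3681×10⁶ × 0.00139354 = 3300.04 N
1.740 cm → 0.0174 m
W = F × d = 3300.04 × 0.0174 = 57.4207 J
In BTU: 57.4207 / 1055.06 = 0.0544241 BTU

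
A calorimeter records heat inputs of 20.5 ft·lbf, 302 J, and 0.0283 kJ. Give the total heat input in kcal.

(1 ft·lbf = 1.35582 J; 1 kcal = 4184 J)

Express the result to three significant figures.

0.0856 kcal

20.5 ft·lbf × 1.35582 = 27.7943 J
302 J (already J)
0.0283 kJ × 1000 = 28.3 J
Total: 27.7943 + 302 + 28.3 = 358.094 J
In kcal: 358.094 / 4184 = 0.0855865 kcal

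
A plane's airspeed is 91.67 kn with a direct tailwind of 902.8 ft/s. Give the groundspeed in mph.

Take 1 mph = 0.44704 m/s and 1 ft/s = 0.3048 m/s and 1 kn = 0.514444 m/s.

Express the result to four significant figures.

91.67 kn × 0.514444 → 47.1591 m/s
902.8 ft/s × 0.3048 → 275.173 m/s
Sum: 47.1591 + 275.173 = 322.332 m/s
In mph: 322.332 / 0.44704 = 721.036 mph

721.0 mph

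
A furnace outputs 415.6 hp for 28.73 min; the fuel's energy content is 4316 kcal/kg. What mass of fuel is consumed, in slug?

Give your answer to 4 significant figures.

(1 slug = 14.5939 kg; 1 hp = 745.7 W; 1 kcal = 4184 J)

2.027 slug

415.6 hp → 309913 W
28.73 min → 1723.8 s
E = P × t = 309913 × 1723.8 = 5.34228×10⁸ J
4316 kcal/kg → 1.80581×10⁷ J/kg
m = E / e_s = 5.34228×10⁸ / 1.80581×10⁷ = 29.5838 kg
In slug: 29.5838 / 14.5939 = 2.02713 slug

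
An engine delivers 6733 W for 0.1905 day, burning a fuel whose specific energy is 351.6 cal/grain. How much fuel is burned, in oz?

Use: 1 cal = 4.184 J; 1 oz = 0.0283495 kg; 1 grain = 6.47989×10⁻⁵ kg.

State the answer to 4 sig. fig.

172.2 oz

0.1905 day → 16459.2 s
E = P × t = 6733 × 16459.2 = 1.1082×10⁸ J
351.6 cal/grain → 2.27025×10⁷ J/kg
m = E / e_s = 1.1082×10⁸ / 2.27025×10⁷ = 4.8814 kg
In oz: 4.8814 / 0.0283495 = 172.186 oz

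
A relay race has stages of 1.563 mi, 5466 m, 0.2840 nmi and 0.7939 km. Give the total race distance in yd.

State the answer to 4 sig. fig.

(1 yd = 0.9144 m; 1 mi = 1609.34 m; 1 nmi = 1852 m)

1.017×10⁴ yd

1.563 mi × 1609.34 = 2515.4 m
5466 m (already m)
0.2840 nmi × 1852 = 525.968 m
0.7939 km × 1000 = 793.9 m
Combined: 2515.4 + 5466 + 525.968 + 793.9 = 9301.27 m
In yd: 9301.27 / 0.9144 = 10172 yd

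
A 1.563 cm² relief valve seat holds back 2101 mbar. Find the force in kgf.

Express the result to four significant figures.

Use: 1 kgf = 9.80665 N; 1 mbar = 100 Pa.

2101 mbar × 100 = 210100 Pa
1.563 cm² × 0.0001 = 1.563×10⁻⁴ m²
F = P × A = 210100 Pa × 1.563×10⁻⁴ m² = 32.8386 N
32.8386 N ÷ (9.80665 N/kgf) = 3.34861 kgf

3.349 kgf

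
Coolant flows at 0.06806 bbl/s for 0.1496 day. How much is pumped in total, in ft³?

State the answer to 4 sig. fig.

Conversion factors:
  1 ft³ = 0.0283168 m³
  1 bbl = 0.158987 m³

0.06806 bbl/s → 0.0108207 m³/s
0.1496 day → 12925.4 s
V = Q × t = 0.0108207 × 12925.4 = 139.862 m³
In ft³: 139.862 / 0.0283168 = 4939.19 ft³

4939 ft³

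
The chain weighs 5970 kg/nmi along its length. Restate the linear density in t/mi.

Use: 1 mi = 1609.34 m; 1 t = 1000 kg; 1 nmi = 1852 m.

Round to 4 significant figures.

5.188 t/mi

5970 kg/nmi ÷ 1852 m/nmi = 3.22354 kg/m
3.22354 kg/m ÷ 1000 kg/t × 1609.34 m/mi = 5.18777 t/mi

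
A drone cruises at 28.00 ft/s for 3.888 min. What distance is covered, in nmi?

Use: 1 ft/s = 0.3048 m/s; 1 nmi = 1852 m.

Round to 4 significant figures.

1.075 nmi

28.00 ft/s × 0.3048 → 8.5344 m/s
3.888 min × 60 → 233.28 s
d = v × t = 8.5344 m/s × 233.28 s = 1990.9 m
1990.9 m ÷ (1852 m/nmi) = 1.075 nmi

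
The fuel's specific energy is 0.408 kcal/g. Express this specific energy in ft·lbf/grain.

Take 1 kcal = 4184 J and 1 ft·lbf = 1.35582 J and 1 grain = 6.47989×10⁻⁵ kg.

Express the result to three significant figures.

81.6 ft·lbf/grain

0.408 kcal/g × 4184 J/kcal ÷ 0.001 kg/g = 1.70707×10⁶ J/kg
1.70707×10⁶ J/kg ÷ 1.35582 J/ft·lbf × 6.47989×10⁻⁵ kg/grain = 81.5862 ft·lbf/grain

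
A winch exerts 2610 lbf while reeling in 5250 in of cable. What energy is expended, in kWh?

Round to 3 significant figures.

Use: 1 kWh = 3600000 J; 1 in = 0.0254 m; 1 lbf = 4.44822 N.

0.430 kWh

2610 lbf × 4.44822 → 11609.9 N
5250 in × 0.0254 → 133.35 m
W = F × d = 11609.9 N × 133.35 m = 1.54818×10⁶ J
1.54818×10⁶ J ÷ (3600000 J/kWh) = 0.43005 kWh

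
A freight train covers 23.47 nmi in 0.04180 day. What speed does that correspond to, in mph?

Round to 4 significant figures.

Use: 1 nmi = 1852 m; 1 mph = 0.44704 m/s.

26.92 mph

23.47 nmi × 1852 → 43466.4 m
0.04180 day × 86400 → 3611.52 s
v = d / t = 43466.4 m / 3611.52 s = 12.0355 m/s
12.0355 m/s ÷ (0.44704 m/s/mph) = 26.9226 mph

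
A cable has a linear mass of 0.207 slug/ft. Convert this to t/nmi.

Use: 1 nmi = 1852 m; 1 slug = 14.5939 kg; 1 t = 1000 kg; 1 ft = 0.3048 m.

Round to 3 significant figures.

18.4 t/nmi

0.207 slug/ft × 14.5939 kg/slug ÷ 0.3048 m/ft = 9.91121 kg/m
9.91121 kg/m ÷ 1000 kg/t × 1852 m/nmi = 18.3556 t/nmi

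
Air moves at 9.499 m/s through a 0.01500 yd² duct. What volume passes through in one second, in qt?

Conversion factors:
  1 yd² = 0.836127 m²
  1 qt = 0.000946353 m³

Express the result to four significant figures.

125.9 qt

0.01500 yd² × 0.836127 = 0.0125419 m²
V = v × A × t = 9.499 m/s × 0.0125419 m² × 1 s = 0.119136 m³
0.119136 m³ ÷ (0.000946353 m³/qt) = 125.89 qt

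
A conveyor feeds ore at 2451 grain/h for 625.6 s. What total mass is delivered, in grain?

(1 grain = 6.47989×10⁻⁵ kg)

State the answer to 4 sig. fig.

425.9 grain

2451 grain/h → 4.41173×10⁻⁵ kg/s
m = ṁ × t = 4.41173×10⁻⁵ × 625.6 = 0.0275998 kg
In grain: 0.0275998 / 6.47989×10⁻⁵ = 425.93 grain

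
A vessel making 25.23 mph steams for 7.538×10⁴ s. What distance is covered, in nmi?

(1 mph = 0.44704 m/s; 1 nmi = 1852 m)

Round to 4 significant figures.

459.1 nmi

25.23 mph × 0.44704 = 11.2788 m/s
d = v × t = 11.2788 m/s × 75380 s = 850196 m
850196 m ÷ (1852 m/nmi) = 459.069 nmi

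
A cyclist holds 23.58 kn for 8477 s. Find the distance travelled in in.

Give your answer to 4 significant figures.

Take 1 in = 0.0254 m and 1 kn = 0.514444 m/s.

4.048×10⁶ in

23.58 kn × 0.514444 → 12.1306 m/s
d = v × t = 12.1306 m/s × 8477 s = 102831 m
102831 m ÷ (0.0254 m/in) = 4.04846×10⁶ in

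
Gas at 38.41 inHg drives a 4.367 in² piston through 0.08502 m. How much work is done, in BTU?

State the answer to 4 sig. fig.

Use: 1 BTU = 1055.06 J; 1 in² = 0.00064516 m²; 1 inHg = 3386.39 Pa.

38.41 inHg → 130071 Pa
4.367 in² → 0.00281741 m²
F = P × A = 130071 × 0.00281741 = 366.463 N
W = F × d = 366.463 × 0.08502 = 31.1567 J
In BTU: 31.1567 / 1055.06 = 0.0295307 BTU

0.02953 BTU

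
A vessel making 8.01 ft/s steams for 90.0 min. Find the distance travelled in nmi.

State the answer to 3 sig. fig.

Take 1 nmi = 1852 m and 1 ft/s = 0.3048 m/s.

8.01 ft/s × 0.3048 → 2.44145 m/s
90.0 min × 60 → 5400 s
d = v × t = 2.44145 m/s × 5400 s = 13183.8 m
13183.8 m ÷ (1852 m/nmi) = 7.11868 nmi

7.12 nmi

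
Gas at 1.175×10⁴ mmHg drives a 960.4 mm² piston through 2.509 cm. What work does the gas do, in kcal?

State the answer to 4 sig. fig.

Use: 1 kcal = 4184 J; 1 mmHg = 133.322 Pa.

0.009022 kcal

1.175×10⁴ mmHg → 1.56653×10⁶ Pa
960.4 mm² → 9.604×10⁻⁴ m²
F = P × A = 1.56653×10⁶ × 9.604×10⁻⁴ = 1504.5 N
2.509 cm → 0.02509 m
W = F × d = 1504.5 × 0.02509 = 37.7479 J
In kcal: 37.7479 / 4184 = 0.00902196 kcal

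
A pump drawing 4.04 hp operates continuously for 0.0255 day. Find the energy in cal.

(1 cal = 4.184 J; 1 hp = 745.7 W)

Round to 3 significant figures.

4.04 hp × 745.7 = 3012.63 W
0.0255 day × 86400 = 2203.2 s
E = P × t = 3012.63 W × 2203.2 s = 6.63743×10⁶ J
6.63743×10⁶ J ÷ (4.184 J/cal) = 1.58638×10⁶ cal

1.59×10⁶ cal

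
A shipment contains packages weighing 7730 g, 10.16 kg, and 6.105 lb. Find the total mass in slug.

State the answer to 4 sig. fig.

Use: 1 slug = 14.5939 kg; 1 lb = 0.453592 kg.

7730 g × 0.001 → 7.73 kg
10.16 kg (already kg)
6.105 lb × 0.453592 → 2.76918 kg
Total: 7.73 + 10.16 + 2.76918 = 20.6592 kg
In slug: 20.6592 / 14.5939 = 1.41561 slug

1.416 slug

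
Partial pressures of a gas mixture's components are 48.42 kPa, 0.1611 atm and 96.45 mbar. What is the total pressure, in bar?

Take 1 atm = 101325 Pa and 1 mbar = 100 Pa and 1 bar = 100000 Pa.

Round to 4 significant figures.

0.7439 bar

48.42 kPa × 1000 = 48420 Pa
0.1611 atm × 101325 = 16323.5 Pa
96.45 mbar × 100 = 9645 Pa
Total: 48420 + 16323.5 + 9645 = 74388.5 Pa
In bar: 74388.5 / 100000 = 0.743885 bar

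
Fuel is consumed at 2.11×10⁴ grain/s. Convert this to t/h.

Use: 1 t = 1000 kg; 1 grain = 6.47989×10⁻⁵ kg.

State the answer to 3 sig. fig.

2.11×10⁴ grain/s × 6.47989×10⁻⁵ kg/grain = 1.36726 kg/s
1.36726 kg/s ÷ 1000 kg/t × 3600 s/h = 4.92214 t/h

4.92 t/h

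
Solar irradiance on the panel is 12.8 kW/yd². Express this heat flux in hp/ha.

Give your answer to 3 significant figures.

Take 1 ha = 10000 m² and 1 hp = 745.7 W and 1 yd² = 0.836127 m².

2.05×10⁵ hp/ha

12.8 kW/yd² × 1000 W/kW ÷ 0.836127 m²/yd² = 15308.7 W/m²
15308.7 W/m² ÷ 745.7 W/hp × 10000 m²/ha = 205293 hp/ha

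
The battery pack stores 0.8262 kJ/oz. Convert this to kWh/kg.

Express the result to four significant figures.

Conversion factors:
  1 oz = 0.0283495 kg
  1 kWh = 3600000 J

0.008095 kWh/kg

0.8262 kJ/oz × 1000 J/kJ ÷ 0.0283495 kg/oz = 29143.4 J/kg
29143.4 J/kg ÷ 3600000 J/kWh = 0.00809539 kWh/kg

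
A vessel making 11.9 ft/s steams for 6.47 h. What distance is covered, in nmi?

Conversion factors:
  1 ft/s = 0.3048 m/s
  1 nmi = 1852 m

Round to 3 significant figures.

45.6 nmi

11.9 ft/s × 0.3048 = 3.62712 m/s
6.47 h × 3600 = 23292 s
d = v × t = 3.62712 m/s × 23292 s = 84482.9 m
84482.9 m ÷ (1852 m/nmi) = 45.6171 nmi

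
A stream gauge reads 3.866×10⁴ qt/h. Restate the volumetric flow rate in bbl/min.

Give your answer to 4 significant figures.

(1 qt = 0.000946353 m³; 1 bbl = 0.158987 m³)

3.835 bbl/min

3.866×10⁴ qt/h × 0.000946353 m³/qt ÷ 3600 s/h = 0.0101628 m³/s
0.0101628 m³/s ÷ 0.158987 m³/bbl × 60 s/min = 3.83533 bbl/min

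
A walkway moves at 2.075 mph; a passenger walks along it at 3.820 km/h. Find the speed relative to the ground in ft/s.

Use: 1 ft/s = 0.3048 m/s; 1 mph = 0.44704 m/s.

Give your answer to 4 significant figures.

2.075 mph × 0.44704 → 0.927608 m/s
3.820 km/h × (1/3.6) → 1.06111 m/s
Sum: 0.927608 + 1.06111 = 1.98872 m/s
In ft/s: 1.98872 / 0.3048 = 6.52467 ft/s

6.525 ft/s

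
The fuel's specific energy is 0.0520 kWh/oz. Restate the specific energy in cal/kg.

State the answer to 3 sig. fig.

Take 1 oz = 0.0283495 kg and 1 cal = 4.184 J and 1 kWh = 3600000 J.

0.0520 kWh/oz × 3600000 J/kWh ÷ 0.0283495 kg/oz = 6.60329×10⁶ J/kg
6.60329×10⁶ J/kg ÷ 4.184 J/cal = 1.57822×10⁶ cal/kg

1.58×10⁶ cal/kg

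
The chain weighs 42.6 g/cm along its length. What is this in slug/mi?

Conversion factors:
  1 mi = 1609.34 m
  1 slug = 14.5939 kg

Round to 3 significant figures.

42.6 g/cm × 0.001 kg/g ÷ 0.01 m/cm = 4.26 kg/m
4.26 kg/m ÷ 14.5939 kg/slug × 1609.34 m/mi = 469.771 slug/mi

470 slug/mi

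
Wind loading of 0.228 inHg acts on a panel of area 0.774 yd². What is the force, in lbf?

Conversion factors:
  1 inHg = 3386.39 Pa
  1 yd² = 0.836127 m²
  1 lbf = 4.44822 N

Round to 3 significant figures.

112 lbf

0.228 inHg × 3386.39 = 772.097 Pa
0.774 yd² × 0.836127 = 0.647162 m²
F = P × A = 772.097 Pa × 0.647162 m² = 499.672 N
499.672 N ÷ (4.44822 N/lbf) = 112.331 lbf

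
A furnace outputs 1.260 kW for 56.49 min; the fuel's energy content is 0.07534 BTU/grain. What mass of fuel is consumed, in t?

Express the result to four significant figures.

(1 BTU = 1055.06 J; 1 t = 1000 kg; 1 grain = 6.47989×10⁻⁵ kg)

0.003481 t

1.260 kW → 1260 W
56.49 min → 3389.4 s
E = P × t = 1260 × 3389.4 = 4.27064×10⁶ J
0.07534 BTU/grain → 1.22669×10⁶ J/kg
m = E / e_s = 4.27064×10⁶ / 1.22669×10⁶ = 3.48143 kg
In t: 3.48143 / 1000 = 0.00348143 t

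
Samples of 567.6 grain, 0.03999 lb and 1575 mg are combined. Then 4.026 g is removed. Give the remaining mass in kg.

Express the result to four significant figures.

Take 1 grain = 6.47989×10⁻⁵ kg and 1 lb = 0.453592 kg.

567.6 grain × 6.47989×10⁻⁵ = 0.0367799 kg
0.03999 lb × 0.453592 = 0.0181391 kg
1575 mg × 10⁻⁶ = 0.001575 kg
4.026 g × 0.001 = 0.004026 kg
Net: 0.0367799 + 0.0181391 + 0.001575 − 0.004026 = 0.052468 kg

0.05247 kg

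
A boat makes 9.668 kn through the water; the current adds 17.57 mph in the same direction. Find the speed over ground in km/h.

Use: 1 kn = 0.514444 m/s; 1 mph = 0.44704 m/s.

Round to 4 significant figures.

46.18 km/h

9.668 kn × 0.514444 = 4.97364 m/s
17.57 mph × 0.44704 = 7.85449 m/s
Sum: 4.97364 + 7.85449 = 12.8281 m/s
In km/h: 12.8281 / (1/3.6) = 46.1812 km/h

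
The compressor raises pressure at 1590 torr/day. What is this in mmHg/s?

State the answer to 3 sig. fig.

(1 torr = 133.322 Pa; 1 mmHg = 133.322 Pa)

0.0184 mmHg/s

1590 torr/day × 133.322 Pa/torr ÷ 86400 s/day = 2.4535 Pa/s
2.4535 Pa/s ÷ 133.322 Pa/mmHg = 0.0184028 mmHg/s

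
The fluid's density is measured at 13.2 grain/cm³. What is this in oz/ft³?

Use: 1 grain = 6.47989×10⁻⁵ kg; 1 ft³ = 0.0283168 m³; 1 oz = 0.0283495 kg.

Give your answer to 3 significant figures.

854 oz/ft³

13.2 grain/cm³ × 6.47989×10⁻⁵ kg/grain ÷ 10⁻⁶ m³/cm³ = 855.345 kg/m³
855.345 kg/m³ ÷ 0.0283495 kg/oz × 0.0283168 m³/ft³ = 854.358 oz/ft³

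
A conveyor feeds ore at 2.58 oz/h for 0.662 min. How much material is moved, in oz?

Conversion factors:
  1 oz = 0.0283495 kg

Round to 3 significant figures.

0.0285 oz

2.58 oz/h → 2.03171×10⁻⁵ kg/s
0.662 min → 39.72 s
m = ṁ × t = 2.03171×10⁻⁵ × 39.72 = 8.06995×10⁻⁴ kg
In oz: 8.06995×10⁻⁴ / 0.0283495 = 0.0284659 oz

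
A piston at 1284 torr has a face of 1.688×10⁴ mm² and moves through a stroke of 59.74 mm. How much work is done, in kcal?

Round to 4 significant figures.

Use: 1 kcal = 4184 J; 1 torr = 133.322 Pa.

0.04126 kcal

1284 torr → 171185 Pa
1.688×10⁴ mm² → 0.01688 m²
F = P × A = 171185 × 0.01688 = 2889.6 N
59.74 mm → 0.05974 m
W = F × d = 2889.6 × 0.05974 = 172.625 J
In kcal: 172.625 / 4184 = 0.0412584 kcal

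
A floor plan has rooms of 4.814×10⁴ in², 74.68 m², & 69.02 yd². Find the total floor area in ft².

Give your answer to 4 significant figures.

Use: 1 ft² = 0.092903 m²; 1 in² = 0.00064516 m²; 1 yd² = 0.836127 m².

1759 ft²

4.814×10⁴ in² × 0.00064516 = 31.058 m²
74.68 m² (already m²)
69.02 yd² × 0.836127 = 57.7095 m²
Sum: 31.058 + 74.68 + 57.7095 = 163.448 m²
In ft²: 163.448 / 0.092903 = 1759.34 ft²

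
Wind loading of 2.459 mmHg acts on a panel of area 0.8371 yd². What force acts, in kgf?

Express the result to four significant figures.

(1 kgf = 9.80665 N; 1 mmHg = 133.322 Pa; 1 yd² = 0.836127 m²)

23.40 kgf

2.459 mmHg × 133.322 → 327.839 Pa
0.8371 yd² × 0.836127 → 0.699922 m²
F = P × A = 327.839 Pa × 0.699922 m² = 229.462 N
229.462 N ÷ (9.80665 N/kgf) = 23.3986 kgf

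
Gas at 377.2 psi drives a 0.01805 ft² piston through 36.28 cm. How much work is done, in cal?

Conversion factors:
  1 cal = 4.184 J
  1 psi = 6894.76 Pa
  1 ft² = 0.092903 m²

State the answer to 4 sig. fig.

378.2 cal

377.2 psi → 2.6007×10⁶ Pa
0.01805 ft² → 0.0016769 m²
F = P × A = 2.6007×10⁶ × 0.0016769 = 4361.11 N
36.28 cm → 0.3628 m
W = F × d = 4361.11 × 0.3628 = 1582.21 J
In cal: 1582.21 / 4.184 = 378.157 cal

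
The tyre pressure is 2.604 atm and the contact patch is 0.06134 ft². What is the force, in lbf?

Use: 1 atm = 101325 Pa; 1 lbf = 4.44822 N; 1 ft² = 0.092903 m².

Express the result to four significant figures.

2.604 atm × 101325 → 263850 Pa
0.06134 ft² × 0.092903 → 0.00569867 m²
F = P × A = 263850 Pa × 0.00569867 m² = 1503.59 N
1503.59 N ÷ (4.44822 N/lbf) = 338.021 lbf

338.0 lbf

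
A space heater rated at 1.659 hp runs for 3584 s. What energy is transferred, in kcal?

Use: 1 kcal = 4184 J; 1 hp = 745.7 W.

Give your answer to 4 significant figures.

1.659 hp × 745.7 → 1237.12 W
E = P × t = 1237.12 W × 3584 s = 4.43384×10⁶ J
4.43384×10⁶ J ÷ (4184 J/kcal) = 1059.71 kcal

1060 kcal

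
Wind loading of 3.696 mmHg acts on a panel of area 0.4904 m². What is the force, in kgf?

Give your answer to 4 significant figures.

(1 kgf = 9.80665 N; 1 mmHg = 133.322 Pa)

3.696 mmHg × 133.322 = 492.758 Pa
F = P × A = 492.758 Pa × 0.4904 m² = 241.649 N
241.649 N ÷ (9.80665 N/kgf) = 24.6413 kgf

24.64 kgf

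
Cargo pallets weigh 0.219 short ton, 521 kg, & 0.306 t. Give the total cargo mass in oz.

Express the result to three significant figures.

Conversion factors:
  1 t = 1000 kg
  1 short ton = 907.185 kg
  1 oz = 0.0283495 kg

0.219 short ton × 907.185 = 198.674 kg
521 kg (already kg)
0.306 t × 1000 = 306 kg
Total: 198.674 + 521 + 306 = 1025.67 kg
In oz: 1025.67 / 0.0283495 = 36179.5 oz

3.62×10⁴ oz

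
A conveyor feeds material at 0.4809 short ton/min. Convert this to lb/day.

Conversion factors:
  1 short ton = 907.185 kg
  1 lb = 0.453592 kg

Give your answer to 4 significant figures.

0.4809 short ton/min × 907.185 kg/short ton ÷ 60 s/min = 7.27109 kg/s
7.27109 kg/s ÷ 0.453592 kg/lb × 86400 s/day = 1.38499×10⁶ lb/day

1.385×10⁶ lb/day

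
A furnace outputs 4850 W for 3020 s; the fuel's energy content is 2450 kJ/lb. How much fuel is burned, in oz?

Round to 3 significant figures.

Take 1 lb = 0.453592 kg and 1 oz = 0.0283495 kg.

95.7 oz

E = P × t = 4850 × 3020 = 1.4647×10⁷ J
2450 kJ/lb → 5.40133×10⁶ J/kg
m = E / e_s = 1.4647×10⁷ / 5.40133×10⁶ = 2.71174 kg
In oz: 2.71174 / 0.0283495 = 95.6539 oz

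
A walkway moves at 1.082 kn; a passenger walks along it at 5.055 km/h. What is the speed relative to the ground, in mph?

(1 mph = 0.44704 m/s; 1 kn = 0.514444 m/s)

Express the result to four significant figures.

1.082 kn × 0.514444 → 0.556628 m/s
5.055 km/h × (1/3.6) → 1.40417 m/s
Sum: 0.556628 + 1.40417 = 1.9608 m/s
In mph: 1.9608 / 0.44704 = 4.38618 mph

4.386 mph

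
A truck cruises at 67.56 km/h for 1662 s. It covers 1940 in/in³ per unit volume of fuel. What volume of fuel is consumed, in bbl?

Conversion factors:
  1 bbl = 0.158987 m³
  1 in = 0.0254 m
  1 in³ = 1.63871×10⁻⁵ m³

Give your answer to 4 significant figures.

0.06524 bbl

67.56 km/h → 18.7667 m/s
d = v × t = 18.7667 × 1662 = 31190.3 m
1940 in/in³ → 3.007×10⁶ m/m³
V = d / (distance per unit fuel) = 31190.3 / 3.007×10⁶ = 0.0103726 m³
In bbl: 0.0103726 / 0.158987 = 0.0652418 bbl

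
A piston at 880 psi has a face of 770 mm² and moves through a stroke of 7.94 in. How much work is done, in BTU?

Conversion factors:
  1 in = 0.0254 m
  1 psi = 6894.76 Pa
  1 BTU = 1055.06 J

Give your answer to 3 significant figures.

0.893 BTU

880 psi → 6.06739×10⁶ Pa
770 mm² → 7.7×10⁻⁴ m²
F = P × A = 6.06739×10⁶ × 7.7×10⁻⁴ = 4671.89 N
7.94 in → 0.201676 m
W = F × d = 4671.89 × 0.201676 = 942.208 J
In BTU: 942.208 / 1055.06 = 0.893037 BTU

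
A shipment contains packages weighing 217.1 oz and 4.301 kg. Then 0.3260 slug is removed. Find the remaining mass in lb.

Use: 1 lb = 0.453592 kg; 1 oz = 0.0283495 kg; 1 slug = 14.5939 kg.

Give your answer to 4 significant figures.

12.56 lb

217.1 oz × 0.0283495 → 6.15468 kg
4.301 kg (already kg)
0.3260 slug × 14.5939 → 4.75761 kg
Sum: 6.15468 + 4.301 − 4.75761 = 5.69807 kg
In lb: 5.69807 / 0.453592 = 12.5621 lb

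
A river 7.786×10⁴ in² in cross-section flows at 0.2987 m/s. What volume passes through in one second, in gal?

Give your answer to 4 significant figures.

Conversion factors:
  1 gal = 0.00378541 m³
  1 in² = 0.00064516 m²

7.786×10⁴ in² × 0.00064516 → 50.2322 m²
V = v × A × t = 0.2987 m/s × 50.2322 m² × 1 s = 15.0044 m³
15.0044 m³ ÷ (0.00378541 m³/gal) = 3963.75 gal

3964 gal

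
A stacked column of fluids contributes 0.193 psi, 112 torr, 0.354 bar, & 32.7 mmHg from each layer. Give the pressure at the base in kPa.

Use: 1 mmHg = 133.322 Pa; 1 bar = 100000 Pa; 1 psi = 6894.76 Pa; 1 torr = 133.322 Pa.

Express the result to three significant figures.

56.0 kPa

0.193 psi × 6894.76 = 1330.69 Pa
112 torr × 133.322 = 14932.1 Pa
0.354 bar × 100000 = 35400 Pa
32.7 mmHg × 133.322 = 4359.63 Pa
Combined: 1330.69 + 14932.1 + 35400 + 4359.63 = 56022.4 Pa
In kPa: 56022.4 / 1000 = 56.0224 kPa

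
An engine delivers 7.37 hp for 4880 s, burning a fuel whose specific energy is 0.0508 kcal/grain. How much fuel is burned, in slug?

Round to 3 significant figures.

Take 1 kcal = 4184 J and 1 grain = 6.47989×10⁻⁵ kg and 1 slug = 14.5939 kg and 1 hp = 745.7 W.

0.560 slug

7.37 hp → 5495.81 W
E = P × t = 5495.81 × 4880 = 2.68196×10⁷ J
0.0508 kcal/grain → 3.28011×10⁶ J/kg
m = E / e_s = 2.68196×10⁷ / 3.28011×10⁶ = 8.17643 kg
In slug: 8.17643 / 14.5939 = 0.560264 slug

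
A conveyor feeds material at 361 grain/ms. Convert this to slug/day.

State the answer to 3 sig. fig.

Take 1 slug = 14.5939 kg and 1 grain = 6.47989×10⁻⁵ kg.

1.38×10⁵ slug/day

361 grain/ms × 6.47989×10⁻⁵ kg/grain ÷ 0.001 s/ms = 23.3924 kg/s
23.3924 kg/s ÷ 14.5939 kg/slug × 86400 s/day = 138490 slug/day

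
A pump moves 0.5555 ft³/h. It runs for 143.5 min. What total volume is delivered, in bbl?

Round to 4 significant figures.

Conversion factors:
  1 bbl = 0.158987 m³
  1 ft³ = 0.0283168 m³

0.5555 ft³/h → 4.36944×10⁻⁶ m³/s
143.5 min → 8610 s
V = Q × t = 4.36944×10⁻⁶ × 8610 = 0.0376209 m³
In bbl: 0.0376209 / 0.158987 = 0.236629 bbl

0.2366 bbl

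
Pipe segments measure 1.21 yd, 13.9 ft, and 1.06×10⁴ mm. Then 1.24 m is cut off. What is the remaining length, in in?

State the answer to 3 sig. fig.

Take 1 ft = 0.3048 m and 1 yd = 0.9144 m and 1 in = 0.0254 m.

1.21 yd × 0.9144 → 1.10642 m
13.9 ft × 0.3048 → 4.23672 m
1.06×10⁴ mm × 0.001 → 10.6 m
1.24 m (already m)
Result: 1.10642 + 4.23672 + 10.6 − 1.24 = 14.7031 m
In in: 14.7031 / 0.0254 = 578.862 in

579 in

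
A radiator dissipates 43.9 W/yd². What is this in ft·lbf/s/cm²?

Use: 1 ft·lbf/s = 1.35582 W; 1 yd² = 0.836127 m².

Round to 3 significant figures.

43.9 W/yd² ÷ 0.836127 m²/yd² = 52.504 W/m²
52.504 W/m² ÷ 1.35582 W/ft·lbf/s × 0.0001 m²/cm² = 0.00387249 ft·lbf/s/cm²

0.00387 ft·lbf/s/cm²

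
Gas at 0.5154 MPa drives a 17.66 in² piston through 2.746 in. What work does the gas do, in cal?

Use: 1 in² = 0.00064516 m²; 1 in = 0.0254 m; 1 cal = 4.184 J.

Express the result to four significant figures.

0.5154 MPa → 515400 Pa
17.66 in² → 0.0113935 m²
F = P × A = 515400 × 0.0113935 = 5872.21 N
2.746 in → 0.0697484 m
W = F × d = 5872.21 × 0.0697484 = 409.577 J
In cal: 409.577 / 4.184 = 97.8913 cal

97.89 cal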